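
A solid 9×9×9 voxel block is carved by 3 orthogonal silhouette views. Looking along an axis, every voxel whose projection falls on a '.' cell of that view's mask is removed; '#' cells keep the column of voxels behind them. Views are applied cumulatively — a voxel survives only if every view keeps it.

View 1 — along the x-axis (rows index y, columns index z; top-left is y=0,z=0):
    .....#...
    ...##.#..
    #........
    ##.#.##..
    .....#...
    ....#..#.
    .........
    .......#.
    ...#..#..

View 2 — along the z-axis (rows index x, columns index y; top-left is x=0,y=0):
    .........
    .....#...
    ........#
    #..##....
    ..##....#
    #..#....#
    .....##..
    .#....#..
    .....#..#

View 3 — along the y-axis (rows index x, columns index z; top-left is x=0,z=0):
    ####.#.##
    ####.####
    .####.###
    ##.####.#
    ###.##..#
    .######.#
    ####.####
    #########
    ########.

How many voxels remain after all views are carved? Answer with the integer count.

initial block: 9^3 = 729
step 1: project along x, AND mask (16/81) → |grid| = 144
step 2: project along z, AND mask (17/81) → |grid| = 36
step 3: project along y, AND mask (67/81) → |grid| = 29

29 voxels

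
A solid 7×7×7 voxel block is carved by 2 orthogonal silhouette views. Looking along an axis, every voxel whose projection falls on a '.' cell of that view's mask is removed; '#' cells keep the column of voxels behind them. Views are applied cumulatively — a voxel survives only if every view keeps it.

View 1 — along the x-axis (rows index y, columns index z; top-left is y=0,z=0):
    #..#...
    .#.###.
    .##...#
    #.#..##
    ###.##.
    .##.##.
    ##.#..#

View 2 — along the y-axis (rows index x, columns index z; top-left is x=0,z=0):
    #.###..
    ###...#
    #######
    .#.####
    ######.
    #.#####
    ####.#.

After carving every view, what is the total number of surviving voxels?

start: 7×7×7 = 343 voxels
V1 x: intersect with YZ mask (26 set) -- 182 left
V2 y: intersect with XZ mask (37 set) -- 138 left

|visual hull| = 138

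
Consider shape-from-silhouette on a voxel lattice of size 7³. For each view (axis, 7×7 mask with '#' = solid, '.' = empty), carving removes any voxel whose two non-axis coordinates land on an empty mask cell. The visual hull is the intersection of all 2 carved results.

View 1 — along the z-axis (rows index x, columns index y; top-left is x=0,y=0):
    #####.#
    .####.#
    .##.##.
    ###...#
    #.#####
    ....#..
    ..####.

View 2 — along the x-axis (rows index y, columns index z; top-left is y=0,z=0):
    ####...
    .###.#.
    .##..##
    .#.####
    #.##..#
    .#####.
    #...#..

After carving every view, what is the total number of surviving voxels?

|visual hull| = 119

initial block: 7^3 = 343
after view 1 [z-axis, 30 of 49 cells solid] → remaining = 210
after view 2 [x-axis, 28 of 49 cells solid] → remaining = 119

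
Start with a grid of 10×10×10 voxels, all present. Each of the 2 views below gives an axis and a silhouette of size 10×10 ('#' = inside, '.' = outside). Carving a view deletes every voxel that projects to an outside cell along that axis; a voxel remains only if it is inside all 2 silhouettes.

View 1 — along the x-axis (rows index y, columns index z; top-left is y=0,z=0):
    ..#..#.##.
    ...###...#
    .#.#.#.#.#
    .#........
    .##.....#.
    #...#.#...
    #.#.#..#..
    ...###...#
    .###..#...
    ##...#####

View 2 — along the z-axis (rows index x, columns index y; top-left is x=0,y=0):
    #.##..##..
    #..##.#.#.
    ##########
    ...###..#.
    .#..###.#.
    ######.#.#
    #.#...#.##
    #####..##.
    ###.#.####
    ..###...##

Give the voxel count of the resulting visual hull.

|visual hull| = 237

before carving: 1000 voxels (10×10×10)
carve view 1 (along x, YZ-mask fill 39/100): 390 voxels remain
carve view 2 (along z, XY-mask fill 62/100): 237 voxels remain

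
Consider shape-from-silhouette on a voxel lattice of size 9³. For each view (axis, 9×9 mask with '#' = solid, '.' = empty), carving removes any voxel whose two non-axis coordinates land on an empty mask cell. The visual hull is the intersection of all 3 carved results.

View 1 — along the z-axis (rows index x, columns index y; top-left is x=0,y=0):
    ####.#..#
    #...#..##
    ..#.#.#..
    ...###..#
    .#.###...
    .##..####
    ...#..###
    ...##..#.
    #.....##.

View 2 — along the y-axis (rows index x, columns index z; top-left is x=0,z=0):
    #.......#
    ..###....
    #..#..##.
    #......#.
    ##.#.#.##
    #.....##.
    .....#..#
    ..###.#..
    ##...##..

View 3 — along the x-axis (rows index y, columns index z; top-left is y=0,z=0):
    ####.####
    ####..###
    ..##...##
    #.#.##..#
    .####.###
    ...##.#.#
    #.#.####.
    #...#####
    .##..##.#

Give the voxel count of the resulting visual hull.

77 voxels

before carving: 729 voxels (9×9×9)
V1 z: intersect with XY mask (37 set) -- 333 left
V2 y: intersect with XZ mask (30 set) -- 118 left
V3 x: intersect with YZ mask (52 set) -- 77 left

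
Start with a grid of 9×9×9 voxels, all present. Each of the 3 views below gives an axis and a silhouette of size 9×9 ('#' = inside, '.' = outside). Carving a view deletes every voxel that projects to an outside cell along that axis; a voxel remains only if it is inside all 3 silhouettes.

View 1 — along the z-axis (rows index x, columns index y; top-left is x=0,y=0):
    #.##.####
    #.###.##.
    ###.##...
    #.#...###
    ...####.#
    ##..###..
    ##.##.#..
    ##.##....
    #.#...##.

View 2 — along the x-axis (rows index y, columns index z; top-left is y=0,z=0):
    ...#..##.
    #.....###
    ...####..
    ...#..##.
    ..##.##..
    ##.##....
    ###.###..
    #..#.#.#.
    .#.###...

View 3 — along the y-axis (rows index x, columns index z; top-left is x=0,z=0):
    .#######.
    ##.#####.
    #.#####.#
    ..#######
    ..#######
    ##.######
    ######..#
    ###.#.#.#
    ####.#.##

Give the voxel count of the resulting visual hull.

full grid |V| = 729
  1. axis=2 (XY plane), |mask|=46  ⇒  voxels=414
  2. axis=0 (YZ plane), |mask|=36  ⇒  voxels=185
  3. axis=1 (XZ plane), |mask|=63  ⇒  voxels=146

|visual hull| = 146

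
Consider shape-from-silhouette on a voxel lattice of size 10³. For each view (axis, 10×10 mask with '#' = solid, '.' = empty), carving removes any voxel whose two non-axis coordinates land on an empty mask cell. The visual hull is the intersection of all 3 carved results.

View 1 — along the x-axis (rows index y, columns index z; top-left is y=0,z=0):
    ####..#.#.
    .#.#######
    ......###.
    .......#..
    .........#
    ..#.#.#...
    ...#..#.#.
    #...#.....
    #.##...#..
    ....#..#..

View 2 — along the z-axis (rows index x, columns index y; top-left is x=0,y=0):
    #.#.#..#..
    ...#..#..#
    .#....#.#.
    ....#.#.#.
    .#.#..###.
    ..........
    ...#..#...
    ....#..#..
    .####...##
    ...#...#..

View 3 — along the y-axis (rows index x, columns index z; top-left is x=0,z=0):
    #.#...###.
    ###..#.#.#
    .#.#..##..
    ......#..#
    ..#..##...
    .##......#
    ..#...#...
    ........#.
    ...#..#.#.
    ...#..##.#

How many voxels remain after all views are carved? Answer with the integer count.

initial block: 10^3 = 1000
  1. axis=0 (YZ plane), |mask|=33  ⇒  voxels=330
  2. axis=2 (XY plane), |mask|=30  ⇒  voxels=88
  3. axis=1 (XZ plane), |mask|=33  ⇒  voxels=32

remaining voxels: 32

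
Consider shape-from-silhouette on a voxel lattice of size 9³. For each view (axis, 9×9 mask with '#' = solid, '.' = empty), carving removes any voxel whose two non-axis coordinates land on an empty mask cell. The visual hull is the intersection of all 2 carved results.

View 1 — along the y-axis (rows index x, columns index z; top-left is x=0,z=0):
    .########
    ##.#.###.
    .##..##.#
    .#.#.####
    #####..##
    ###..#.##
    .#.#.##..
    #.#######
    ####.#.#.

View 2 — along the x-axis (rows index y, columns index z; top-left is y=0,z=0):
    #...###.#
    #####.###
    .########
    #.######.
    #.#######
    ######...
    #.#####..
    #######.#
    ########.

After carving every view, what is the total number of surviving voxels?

|visual hull| = 388

before carving: 729 voxels (9×9×9)
  1. axis=1 (XZ plane), |mask|=56  ⇒  voxels=504
  2. axis=0 (YZ plane), |mask|=64  ⇒  voxels=388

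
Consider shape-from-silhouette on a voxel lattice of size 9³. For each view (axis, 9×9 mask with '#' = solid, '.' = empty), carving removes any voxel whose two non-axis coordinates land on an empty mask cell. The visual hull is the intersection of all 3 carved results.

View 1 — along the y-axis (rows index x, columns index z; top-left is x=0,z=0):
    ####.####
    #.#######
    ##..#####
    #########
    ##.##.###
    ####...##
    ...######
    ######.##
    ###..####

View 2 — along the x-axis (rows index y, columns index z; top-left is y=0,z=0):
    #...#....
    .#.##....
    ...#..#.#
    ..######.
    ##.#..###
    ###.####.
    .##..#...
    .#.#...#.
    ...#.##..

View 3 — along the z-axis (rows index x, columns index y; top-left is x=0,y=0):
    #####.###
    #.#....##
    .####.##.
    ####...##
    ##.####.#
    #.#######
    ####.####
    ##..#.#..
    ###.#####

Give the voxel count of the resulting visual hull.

voxel count = 173

full grid |V| = 729
after view 1 [y-axis, 66 of 81 cells solid] → remaining = 594
after view 2 [x-axis, 36 of 81 cells solid] → remaining = 260
after view 3 [z-axis, 59 of 81 cells solid] → remaining = 173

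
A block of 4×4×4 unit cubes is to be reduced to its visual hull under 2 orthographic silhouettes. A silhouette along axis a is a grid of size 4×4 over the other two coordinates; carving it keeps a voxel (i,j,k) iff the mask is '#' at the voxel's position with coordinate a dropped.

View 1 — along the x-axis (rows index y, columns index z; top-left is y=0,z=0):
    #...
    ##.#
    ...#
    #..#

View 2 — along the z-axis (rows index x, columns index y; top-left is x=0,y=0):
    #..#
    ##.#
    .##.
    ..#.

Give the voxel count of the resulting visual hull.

start: 4×4×4 = 64 voxels
after view 1 [x-axis, 7 of 16 cells solid] → remaining = 28
after view 2 [z-axis, 8 of 16 cells solid] → remaining = 14

|visual hull| = 14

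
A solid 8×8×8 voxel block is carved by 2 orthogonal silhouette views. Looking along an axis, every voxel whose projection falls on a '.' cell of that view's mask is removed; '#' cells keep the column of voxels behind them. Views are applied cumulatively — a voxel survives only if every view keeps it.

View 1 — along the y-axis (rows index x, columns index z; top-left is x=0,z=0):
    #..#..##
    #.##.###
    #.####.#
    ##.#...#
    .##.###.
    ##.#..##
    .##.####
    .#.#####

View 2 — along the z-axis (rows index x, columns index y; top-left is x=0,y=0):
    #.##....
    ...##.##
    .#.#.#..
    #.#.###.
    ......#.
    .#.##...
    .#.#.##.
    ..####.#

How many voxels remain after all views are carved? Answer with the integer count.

before carving: 512 voxels (8×8×8)
step 1: project along y, AND mask (42/64) → |grid| = 336
step 2: project along z, AND mask (28/64) → |grid| = 148

voxel count = 148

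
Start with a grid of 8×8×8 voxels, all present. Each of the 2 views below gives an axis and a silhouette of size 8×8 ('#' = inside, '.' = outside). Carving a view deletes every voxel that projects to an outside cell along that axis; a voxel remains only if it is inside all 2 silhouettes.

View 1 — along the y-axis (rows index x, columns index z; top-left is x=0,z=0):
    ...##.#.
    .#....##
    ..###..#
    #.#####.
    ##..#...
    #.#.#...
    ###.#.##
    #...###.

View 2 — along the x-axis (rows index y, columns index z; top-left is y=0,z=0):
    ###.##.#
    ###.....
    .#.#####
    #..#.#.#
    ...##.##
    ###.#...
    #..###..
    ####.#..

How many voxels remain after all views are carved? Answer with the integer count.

start: 8×8×8 = 512 voxels
[1] y-view keeps 32 columns → grid now 256
[2] x-view keeps 36 columns → grid now 143

voxel count = 143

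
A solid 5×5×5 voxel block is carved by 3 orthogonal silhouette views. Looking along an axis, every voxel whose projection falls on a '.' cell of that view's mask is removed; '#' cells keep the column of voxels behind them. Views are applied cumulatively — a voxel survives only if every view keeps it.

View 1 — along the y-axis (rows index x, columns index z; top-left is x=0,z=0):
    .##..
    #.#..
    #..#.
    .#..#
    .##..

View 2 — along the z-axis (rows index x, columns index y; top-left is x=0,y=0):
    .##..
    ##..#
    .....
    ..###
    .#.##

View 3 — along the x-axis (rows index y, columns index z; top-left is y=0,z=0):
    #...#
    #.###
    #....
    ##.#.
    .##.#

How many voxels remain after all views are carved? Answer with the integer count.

before carving: 125 voxels (5×5×5)
after view 1 [y-axis, 10 of 25 cells solid] → remaining = 50
after view 2 [z-axis, 11 of 25 cells solid] → remaining = 22
after view 3 [x-axis, 13 of 25 cells solid] → remaining = 12

12 voxels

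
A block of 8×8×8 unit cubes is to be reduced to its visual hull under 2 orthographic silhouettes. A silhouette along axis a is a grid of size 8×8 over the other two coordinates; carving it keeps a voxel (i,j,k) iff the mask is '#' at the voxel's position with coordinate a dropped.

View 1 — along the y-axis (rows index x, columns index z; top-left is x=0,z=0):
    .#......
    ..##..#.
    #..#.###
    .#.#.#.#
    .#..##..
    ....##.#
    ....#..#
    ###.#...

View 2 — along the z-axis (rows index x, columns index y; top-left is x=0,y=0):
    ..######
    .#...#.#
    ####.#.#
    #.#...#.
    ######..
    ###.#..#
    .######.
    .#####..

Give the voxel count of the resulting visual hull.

full grid |V| = 512
  1. axis=1 (XZ plane), |mask|=25  ⇒  voxels=200
  2. axis=2 (XY plane), |mask|=40  ⇒  voxels=122

remaining voxels: 122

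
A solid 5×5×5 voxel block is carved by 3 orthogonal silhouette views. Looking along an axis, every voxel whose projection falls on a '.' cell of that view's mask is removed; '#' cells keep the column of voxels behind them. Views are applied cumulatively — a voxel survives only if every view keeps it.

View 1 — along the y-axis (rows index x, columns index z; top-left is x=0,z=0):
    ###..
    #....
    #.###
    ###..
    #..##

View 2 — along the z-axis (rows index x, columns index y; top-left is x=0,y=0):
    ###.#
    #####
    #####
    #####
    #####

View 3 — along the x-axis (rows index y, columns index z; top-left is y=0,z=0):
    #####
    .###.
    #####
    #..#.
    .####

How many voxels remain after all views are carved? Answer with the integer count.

voxel count = 50

start: 5×5×5 = 125 voxels
[1] y-view keeps 14 columns → grid now 70
[2] z-view keeps 24 columns → grid now 67
[3] x-view keeps 19 columns → grid now 50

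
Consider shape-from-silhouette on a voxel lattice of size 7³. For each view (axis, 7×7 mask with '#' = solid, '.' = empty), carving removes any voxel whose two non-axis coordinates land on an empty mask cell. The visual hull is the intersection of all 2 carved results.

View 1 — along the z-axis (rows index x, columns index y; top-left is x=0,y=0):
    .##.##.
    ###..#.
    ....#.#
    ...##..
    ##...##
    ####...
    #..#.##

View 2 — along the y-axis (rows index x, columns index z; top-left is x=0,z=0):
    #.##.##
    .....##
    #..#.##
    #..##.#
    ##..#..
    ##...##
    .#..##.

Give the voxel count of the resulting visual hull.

remaining voxels: 84

start: 7×7×7 = 343 voxels
  1. axis=2 (XY plane), |mask|=24  ⇒  voxels=168
  2. axis=1 (XZ plane), |mask|=25  ⇒  voxels=84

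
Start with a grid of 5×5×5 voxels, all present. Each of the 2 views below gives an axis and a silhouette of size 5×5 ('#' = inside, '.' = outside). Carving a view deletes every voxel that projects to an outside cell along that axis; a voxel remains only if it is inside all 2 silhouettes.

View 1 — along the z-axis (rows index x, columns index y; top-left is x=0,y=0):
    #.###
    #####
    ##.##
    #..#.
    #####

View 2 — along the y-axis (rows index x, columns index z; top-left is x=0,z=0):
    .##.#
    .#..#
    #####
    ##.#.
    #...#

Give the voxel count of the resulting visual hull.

remaining voxels: 58

start: 5×5×5 = 125 voxels
[1] z-view keeps 20 columns → grid now 100
[2] y-view keeps 15 columns → grid now 58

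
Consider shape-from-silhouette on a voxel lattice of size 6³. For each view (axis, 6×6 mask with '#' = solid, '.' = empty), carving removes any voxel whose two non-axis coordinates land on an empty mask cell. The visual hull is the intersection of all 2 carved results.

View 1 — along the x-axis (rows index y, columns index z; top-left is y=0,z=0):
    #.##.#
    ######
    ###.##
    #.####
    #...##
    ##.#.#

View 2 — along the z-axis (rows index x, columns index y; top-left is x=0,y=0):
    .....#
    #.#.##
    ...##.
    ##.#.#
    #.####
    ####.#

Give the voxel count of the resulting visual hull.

remaining voxels: 92

start: 6×6×6 = 216 voxels
carve view 1 (along x, YZ-mask fill 27/36): 162 voxels remain
carve view 2 (along z, XY-mask fill 21/36): 92 voxels remain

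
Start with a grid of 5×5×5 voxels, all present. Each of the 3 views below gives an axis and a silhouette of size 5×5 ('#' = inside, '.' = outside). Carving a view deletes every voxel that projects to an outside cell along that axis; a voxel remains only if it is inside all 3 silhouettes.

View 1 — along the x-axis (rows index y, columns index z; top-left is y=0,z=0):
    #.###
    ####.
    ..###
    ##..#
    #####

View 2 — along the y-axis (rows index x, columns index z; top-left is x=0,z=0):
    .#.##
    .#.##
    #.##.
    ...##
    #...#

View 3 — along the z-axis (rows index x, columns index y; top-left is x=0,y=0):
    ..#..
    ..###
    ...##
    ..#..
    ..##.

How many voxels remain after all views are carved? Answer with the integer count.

start: 5×5×5 = 125 voxels
after view 1 [x-axis, 19 of 25 cells solid] → remaining = 95
after view 2 [y-axis, 13 of 25 cells solid] → remaining = 50
after view 3 [z-axis, 9 of 25 cells solid] → remaining = 18

18 voxels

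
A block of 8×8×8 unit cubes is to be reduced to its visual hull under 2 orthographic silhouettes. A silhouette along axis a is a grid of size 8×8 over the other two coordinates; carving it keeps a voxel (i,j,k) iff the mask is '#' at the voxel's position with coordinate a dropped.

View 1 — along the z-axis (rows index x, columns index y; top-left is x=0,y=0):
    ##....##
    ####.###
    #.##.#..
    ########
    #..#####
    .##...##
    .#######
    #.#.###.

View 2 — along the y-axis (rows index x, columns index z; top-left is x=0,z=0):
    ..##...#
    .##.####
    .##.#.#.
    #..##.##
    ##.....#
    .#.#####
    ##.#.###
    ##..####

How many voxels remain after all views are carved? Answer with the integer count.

voxel count = 224

start: 8×8×8 = 512 voxels
carve view 1 (along z, XY-mask fill 45/64): 360 voxels remain
carve view 2 (along y, XZ-mask fill 39/64): 224 voxels remain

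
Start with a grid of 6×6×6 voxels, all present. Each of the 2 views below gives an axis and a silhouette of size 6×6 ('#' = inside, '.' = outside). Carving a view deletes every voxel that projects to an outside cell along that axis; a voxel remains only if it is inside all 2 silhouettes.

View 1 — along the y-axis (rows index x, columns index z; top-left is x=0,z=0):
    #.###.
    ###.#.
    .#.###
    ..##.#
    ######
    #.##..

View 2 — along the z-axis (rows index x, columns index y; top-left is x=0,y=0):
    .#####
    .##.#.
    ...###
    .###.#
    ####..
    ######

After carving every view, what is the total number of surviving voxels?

voxel count = 98

before carving: 216 voxels (6×6×6)
after view 1 [y-axis, 24 of 36 cells solid] → remaining = 144
after view 2 [z-axis, 25 of 36 cells solid] → remaining = 98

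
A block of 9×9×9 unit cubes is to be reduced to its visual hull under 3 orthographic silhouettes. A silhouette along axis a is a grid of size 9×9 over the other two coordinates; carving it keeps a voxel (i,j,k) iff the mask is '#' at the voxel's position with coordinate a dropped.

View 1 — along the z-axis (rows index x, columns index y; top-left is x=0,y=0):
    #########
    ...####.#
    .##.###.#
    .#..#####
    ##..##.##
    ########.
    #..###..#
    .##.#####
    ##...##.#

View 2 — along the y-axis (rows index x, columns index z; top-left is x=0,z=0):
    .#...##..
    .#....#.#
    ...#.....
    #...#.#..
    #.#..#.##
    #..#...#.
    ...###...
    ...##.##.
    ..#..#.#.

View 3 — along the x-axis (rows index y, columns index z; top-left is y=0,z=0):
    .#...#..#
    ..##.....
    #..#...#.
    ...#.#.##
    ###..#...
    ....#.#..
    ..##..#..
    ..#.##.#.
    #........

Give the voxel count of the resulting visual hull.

remaining voxels: 57

full grid |V| = 729
step 1: project along z, AND mask (57/81) → |grid| = 513
step 2: project along y, AND mask (28/81) → |grid| = 178
step 3: project along x, AND mask (26/81) → |grid| = 57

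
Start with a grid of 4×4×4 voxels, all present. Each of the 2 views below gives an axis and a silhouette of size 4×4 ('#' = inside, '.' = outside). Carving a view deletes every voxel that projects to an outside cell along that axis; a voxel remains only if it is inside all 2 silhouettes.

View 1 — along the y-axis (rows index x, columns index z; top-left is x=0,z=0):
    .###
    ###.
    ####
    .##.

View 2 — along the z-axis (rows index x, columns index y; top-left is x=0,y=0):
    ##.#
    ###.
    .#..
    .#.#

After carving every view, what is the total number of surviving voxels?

initial block: 4^3 = 64
after view 1 [y-axis, 12 of 16 cells solid] → remaining = 48
after view 2 [z-axis, 9 of 16 cells solid] → remaining = 26

26 voxels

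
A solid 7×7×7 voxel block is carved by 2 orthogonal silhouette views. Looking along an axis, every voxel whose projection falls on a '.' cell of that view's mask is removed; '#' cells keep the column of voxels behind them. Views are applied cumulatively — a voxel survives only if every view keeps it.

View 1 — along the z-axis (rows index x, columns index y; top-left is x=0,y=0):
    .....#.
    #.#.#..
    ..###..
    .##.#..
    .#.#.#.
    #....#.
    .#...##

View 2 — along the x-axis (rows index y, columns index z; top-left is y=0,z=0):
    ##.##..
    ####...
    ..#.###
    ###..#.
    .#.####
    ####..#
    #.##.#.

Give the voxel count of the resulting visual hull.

voxel count = 79

initial block: 7^3 = 343
carve view 1 (along z, XY-mask fill 18/49): 126 voxels remain
carve view 2 (along x, YZ-mask fill 30/49): 79 voxels remain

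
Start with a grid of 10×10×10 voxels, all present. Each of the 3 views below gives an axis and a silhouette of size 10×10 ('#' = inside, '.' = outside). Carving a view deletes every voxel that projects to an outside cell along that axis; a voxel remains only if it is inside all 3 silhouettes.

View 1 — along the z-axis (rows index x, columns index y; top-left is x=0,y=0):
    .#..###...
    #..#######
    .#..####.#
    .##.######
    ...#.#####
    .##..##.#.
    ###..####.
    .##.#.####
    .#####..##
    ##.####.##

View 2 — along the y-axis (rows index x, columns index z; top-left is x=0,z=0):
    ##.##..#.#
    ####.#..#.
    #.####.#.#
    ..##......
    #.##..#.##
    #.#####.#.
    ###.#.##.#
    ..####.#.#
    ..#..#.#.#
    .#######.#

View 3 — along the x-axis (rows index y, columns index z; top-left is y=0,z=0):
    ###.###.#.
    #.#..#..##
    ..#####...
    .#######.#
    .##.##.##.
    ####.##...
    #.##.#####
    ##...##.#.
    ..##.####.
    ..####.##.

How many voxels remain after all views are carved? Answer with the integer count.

voxel count = 247

full grid |V| = 1000
[1] z-view keeps 66 columns → grid now 660
[2] y-view keeps 59 columns → grid now 384
[3] x-view keeps 62 columns → grid now 247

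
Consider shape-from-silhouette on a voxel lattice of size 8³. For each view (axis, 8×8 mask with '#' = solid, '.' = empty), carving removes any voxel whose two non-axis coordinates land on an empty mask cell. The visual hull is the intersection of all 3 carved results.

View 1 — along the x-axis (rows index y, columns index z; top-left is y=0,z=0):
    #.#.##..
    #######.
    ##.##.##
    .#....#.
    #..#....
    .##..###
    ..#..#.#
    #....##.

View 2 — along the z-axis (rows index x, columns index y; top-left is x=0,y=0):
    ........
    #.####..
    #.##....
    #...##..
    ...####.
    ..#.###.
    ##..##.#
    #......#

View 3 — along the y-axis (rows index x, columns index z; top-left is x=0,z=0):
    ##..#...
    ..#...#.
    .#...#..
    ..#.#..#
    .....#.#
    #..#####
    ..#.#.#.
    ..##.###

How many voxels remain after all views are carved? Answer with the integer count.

|visual hull| = 40

before carving: 512 voxels (8×8×8)
[1] x-view keeps 32 columns → grid now 256
[2] z-view keeps 26 columns → grid now 98
[3] y-view keeps 26 columns → grid now 40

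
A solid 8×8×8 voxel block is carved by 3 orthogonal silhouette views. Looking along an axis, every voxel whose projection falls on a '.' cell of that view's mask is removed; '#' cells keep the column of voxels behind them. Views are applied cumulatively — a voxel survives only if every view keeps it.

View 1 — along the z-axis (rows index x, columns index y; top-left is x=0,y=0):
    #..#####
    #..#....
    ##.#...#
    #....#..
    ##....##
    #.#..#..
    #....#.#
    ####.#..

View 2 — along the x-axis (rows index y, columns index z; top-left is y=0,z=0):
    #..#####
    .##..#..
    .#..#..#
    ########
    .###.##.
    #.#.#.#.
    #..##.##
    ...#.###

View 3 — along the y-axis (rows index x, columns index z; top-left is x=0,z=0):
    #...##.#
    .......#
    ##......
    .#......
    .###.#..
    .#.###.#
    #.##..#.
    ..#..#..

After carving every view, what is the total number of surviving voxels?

52 voxels

before carving: 512 voxels (8×8×8)
  1. axis=2 (XY plane), |mask|=29  ⇒  voxels=232
  2. axis=0 (YZ plane), |mask|=38  ⇒  voxels=146
  3. axis=1 (XZ plane), |mask|=23  ⇒  voxels=52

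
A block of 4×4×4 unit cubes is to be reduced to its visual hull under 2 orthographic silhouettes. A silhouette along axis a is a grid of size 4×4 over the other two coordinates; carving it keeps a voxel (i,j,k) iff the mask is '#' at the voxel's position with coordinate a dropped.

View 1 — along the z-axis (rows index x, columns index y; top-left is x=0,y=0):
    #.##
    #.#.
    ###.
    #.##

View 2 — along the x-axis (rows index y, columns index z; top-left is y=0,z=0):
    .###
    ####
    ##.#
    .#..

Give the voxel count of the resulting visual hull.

voxel count = 30

before carving: 64 voxels (4×4×4)
V1 z: intersect with XY mask (11 set) -- 44 left
V2 x: intersect with YZ mask (11 set) -- 30 left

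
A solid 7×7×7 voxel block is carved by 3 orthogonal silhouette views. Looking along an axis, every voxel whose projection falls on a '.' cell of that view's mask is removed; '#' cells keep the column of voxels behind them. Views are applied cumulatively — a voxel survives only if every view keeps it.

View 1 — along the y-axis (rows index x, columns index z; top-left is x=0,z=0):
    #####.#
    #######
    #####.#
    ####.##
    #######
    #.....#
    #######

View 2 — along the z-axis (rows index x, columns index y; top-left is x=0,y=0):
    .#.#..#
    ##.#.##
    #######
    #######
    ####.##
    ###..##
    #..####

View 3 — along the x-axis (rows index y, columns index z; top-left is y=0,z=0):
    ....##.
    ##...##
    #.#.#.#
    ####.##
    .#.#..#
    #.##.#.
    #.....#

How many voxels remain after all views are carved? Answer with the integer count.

|visual hull| = 118

initial block: 7^3 = 343
after view 1 [y-axis, 41 of 49 cells solid] → remaining = 287
after view 2 [z-axis, 38 of 49 cells solid] → remaining = 224
after view 3 [x-axis, 25 of 49 cells solid] → remaining = 118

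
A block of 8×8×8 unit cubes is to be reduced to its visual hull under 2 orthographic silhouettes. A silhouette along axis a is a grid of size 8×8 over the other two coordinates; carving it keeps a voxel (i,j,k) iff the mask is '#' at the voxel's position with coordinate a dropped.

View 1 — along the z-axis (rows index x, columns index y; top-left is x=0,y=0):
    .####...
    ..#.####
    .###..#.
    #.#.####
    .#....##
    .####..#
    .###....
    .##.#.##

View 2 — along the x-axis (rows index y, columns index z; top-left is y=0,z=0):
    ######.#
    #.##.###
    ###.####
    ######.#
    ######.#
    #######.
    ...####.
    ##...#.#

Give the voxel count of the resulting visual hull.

209 voxels

start: 8×8×8 = 512 voxels
  1. axis=2 (XY plane), |mask|=35  ⇒  voxels=280
  2. axis=0 (YZ plane), |mask|=49  ⇒  voxels=209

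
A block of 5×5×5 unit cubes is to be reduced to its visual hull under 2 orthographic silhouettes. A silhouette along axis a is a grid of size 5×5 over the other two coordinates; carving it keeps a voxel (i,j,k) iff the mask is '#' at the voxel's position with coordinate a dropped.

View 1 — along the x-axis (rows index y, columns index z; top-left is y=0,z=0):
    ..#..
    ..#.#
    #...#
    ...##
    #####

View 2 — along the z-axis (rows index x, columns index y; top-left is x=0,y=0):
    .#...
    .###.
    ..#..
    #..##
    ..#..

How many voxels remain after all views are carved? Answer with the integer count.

remaining voxels: 20

start: 5×5×5 = 125 voxels
V1 x: intersect with YZ mask (12 set) -- 60 left
V2 z: intersect with XY mask (9 set) -- 20 left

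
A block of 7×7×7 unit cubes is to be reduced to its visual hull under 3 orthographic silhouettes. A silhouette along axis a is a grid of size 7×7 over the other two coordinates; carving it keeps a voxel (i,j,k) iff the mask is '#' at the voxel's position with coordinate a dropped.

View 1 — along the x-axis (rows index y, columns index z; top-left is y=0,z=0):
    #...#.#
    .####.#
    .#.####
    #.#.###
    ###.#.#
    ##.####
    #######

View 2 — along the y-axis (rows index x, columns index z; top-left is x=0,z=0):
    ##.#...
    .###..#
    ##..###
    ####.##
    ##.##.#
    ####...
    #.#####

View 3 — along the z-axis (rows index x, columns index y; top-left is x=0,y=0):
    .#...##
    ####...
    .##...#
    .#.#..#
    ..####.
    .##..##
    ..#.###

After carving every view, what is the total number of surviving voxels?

91 voxels

start: 7×7×7 = 343 voxels
step 1: project along x, AND mask (36/49) → |grid| = 252
step 2: project along y, AND mask (33/49) → |grid| = 168
step 3: project along z, AND mask (25/49) → |grid| = 91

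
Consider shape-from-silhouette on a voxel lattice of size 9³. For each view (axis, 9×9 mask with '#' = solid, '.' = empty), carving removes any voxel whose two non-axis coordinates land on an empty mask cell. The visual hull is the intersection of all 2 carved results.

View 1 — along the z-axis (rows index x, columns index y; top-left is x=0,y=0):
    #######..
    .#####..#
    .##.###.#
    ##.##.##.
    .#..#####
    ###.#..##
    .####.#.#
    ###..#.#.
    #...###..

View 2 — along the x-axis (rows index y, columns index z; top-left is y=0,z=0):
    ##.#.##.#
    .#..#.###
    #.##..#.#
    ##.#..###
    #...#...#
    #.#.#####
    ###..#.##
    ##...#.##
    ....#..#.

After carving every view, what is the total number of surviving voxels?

full grid |V| = 729
V1 z: intersect with XY mask (52 set) -- 468 left
V2 x: intersect with YZ mask (45 set) -- 256 left

remaining voxels: 256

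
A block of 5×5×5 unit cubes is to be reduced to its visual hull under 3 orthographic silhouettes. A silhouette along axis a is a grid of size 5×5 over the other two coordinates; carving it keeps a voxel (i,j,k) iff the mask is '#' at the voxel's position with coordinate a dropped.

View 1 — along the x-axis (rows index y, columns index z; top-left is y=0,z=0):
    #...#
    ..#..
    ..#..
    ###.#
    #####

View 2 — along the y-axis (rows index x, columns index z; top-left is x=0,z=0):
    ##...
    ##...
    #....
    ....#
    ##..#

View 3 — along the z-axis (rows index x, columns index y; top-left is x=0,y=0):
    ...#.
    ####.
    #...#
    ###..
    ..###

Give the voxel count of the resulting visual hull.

|visual hull| = 14

full grid |V| = 125
[1] x-view keeps 13 columns → grid now 65
[2] y-view keeps 9 columns → grid now 24
[3] z-view keeps 13 columns → grid now 14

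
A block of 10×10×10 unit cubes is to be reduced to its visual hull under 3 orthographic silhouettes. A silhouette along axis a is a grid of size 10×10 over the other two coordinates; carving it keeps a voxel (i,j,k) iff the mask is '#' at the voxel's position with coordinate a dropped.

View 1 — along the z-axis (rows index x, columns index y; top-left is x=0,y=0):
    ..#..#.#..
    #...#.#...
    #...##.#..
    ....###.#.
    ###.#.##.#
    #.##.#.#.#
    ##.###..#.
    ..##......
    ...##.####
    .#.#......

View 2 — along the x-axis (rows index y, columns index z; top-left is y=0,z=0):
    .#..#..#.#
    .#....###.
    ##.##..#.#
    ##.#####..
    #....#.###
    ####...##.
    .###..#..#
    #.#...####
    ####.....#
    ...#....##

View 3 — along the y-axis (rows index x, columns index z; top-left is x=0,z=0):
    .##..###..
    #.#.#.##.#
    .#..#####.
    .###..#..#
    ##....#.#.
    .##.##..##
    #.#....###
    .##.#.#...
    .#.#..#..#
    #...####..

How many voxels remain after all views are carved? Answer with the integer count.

full grid |V| = 1000
after view 1 [z-axis, 43 of 100 cells solid] → remaining = 430
after view 2 [x-axis, 51 of 100 cells solid] → remaining = 225
after view 3 [y-axis, 50 of 100 cells solid] → remaining = 117

voxel count = 117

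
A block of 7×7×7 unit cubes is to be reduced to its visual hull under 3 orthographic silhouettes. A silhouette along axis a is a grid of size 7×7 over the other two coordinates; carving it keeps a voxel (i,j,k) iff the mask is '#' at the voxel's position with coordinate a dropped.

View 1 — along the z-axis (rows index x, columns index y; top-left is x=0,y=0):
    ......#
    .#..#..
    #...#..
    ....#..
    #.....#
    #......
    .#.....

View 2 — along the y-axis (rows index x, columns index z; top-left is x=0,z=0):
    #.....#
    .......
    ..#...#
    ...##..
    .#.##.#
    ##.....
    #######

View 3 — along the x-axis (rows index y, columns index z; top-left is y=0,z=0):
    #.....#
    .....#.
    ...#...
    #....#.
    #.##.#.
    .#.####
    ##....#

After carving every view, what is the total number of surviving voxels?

initial block: 7^3 = 343
carve view 1 (along z, XY-mask fill 10/49): 70 voxels remain
carve view 2 (along y, XZ-mask fill 19/49): 25 voxels remain
carve view 3 (along x, YZ-mask fill 18/49): 10 voxels remain

voxel count = 10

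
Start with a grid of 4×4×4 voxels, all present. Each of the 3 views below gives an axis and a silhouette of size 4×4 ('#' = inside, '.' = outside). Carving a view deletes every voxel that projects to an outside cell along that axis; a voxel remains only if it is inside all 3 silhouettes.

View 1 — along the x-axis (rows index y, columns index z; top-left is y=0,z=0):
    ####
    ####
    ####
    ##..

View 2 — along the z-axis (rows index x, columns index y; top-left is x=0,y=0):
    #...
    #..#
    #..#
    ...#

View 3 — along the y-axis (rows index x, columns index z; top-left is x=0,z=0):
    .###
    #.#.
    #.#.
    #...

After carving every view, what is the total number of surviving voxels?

initial block: 4^3 = 64
[1] x-view keeps 14 columns → grid now 56
[2] z-view keeps 6 columns → grid now 18
[3] y-view keeps 8 columns → grid now 10

voxel count = 10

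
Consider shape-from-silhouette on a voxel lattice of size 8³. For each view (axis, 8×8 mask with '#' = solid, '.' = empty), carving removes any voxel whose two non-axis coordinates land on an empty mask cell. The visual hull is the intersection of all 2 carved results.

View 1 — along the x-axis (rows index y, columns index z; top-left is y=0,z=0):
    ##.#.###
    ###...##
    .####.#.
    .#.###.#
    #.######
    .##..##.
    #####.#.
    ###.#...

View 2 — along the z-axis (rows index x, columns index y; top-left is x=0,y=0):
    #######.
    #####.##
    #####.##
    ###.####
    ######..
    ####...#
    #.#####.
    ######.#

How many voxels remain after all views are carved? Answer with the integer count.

start: 8×8×8 = 512 voxels
after view 1 [x-axis, 42 of 64 cells solid] → remaining = 336
after view 2 [z-axis, 52 of 64 cells solid] → remaining = 277

remaining voxels: 277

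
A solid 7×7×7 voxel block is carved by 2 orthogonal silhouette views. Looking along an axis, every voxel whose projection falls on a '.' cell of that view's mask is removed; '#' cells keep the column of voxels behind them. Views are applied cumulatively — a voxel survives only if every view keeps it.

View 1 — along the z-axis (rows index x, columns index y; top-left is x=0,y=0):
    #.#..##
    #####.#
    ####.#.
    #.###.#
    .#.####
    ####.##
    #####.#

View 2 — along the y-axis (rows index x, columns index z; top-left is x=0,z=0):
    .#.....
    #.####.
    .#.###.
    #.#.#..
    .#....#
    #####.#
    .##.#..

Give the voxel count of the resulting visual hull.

before carving: 343 voxels (7×7×7)
  1. axis=2 (XY plane), |mask|=37  ⇒  voxels=259
  2. axis=1 (XZ plane), |mask|=24  ⇒  voxels=133

remaining voxels: 133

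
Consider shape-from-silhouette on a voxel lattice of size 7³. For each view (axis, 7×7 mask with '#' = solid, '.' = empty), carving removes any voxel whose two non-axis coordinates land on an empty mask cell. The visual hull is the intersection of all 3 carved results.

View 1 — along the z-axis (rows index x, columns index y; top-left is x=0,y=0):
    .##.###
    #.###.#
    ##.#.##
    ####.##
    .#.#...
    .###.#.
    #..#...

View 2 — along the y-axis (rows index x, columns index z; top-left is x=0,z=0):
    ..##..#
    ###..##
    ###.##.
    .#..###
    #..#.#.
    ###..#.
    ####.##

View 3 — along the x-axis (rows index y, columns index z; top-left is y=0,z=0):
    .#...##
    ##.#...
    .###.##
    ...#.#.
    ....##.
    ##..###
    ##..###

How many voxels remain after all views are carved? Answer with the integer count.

voxel count = 66

initial block: 7^3 = 343
step 1: project along z, AND mask (29/49) → |grid| = 203
step 2: project along y, AND mask (30/49) → |grid| = 123
step 3: project along x, AND mask (25/49) → |grid| = 66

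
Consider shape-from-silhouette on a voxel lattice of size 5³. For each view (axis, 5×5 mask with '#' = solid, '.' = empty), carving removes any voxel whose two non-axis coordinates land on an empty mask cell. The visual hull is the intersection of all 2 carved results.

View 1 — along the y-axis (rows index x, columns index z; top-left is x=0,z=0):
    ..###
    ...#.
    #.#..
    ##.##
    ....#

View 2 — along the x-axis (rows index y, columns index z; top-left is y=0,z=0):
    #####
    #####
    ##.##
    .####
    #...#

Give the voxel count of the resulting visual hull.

initial block: 5^3 = 125
V1 y: intersect with XZ mask (11 set) -- 55 left
V2 x: intersect with YZ mask (20 set) -- 45 left

|visual hull| = 45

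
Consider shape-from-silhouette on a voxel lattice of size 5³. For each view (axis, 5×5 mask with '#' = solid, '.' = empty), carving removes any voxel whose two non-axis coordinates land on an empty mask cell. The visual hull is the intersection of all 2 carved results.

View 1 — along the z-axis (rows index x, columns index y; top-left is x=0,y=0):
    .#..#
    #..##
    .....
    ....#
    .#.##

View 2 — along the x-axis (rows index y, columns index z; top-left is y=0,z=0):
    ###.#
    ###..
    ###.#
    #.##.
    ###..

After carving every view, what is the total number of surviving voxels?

|visual hull| = 28

before carving: 125 voxels (5×5×5)
  1. axis=2 (XY plane), |mask|=9  ⇒  voxels=45
  2. axis=0 (YZ plane), |mask|=17  ⇒  voxels=28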